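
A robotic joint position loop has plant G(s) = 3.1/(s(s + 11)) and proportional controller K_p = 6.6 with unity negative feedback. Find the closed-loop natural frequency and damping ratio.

With unity feedback the closed-loop characteristic equation is s² + 11s + 6.6·3.1 = s² + 11s + 20.46 = 0.
Matching s² + 2ζω_n s + ω_n²: ω_n = √20.46 = 4.523 rad/s and 2ζω_n = 11, so ζ = 11/(2·4.523) = 1.22.

ω_n = 4.52 rad/s, ζ = 1.22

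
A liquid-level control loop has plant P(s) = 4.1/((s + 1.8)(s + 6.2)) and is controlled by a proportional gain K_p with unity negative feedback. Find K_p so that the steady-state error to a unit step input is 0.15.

K_p = 15.4

The loop is type 0, so e_ss(step) = 1/(1 + K_pos) with K_pos = K_p·P(0).
P(0) = 0.3674. Require 1/(1 + K_p·0.3674) = 0.15, so 1 + 0.3674·K_p = 6.667.
K_p = (6.667 − 1)/0.3674 = 15.4.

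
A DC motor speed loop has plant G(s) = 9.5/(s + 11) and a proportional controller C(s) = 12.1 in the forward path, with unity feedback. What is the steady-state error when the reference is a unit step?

0.0873

The loop is type 0. Static position error constant K_pos = C(0)·G(0) = 12.1·0.8636 = 10.45.
Steady-state error to a unit step: e_ss = 1/(1+K_pos) = 1/11.45 = 0.0873.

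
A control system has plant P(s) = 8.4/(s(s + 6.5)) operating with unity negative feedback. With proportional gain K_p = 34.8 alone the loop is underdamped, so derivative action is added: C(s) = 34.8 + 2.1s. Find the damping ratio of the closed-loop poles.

ζ = 0.706

Forward path: (34.8 + 2.1s)·8.4/(s(s+6.5)). The closed-loop characteristic equation is s² + (6.5 + 8.4·2.1)s + 8.4·34.8 = 0.
That is s² + 24.14s + 292.3 = 0, so ω_n = 17.1 rad/s and ζ = 24.14/(2·17.1) = 0.706.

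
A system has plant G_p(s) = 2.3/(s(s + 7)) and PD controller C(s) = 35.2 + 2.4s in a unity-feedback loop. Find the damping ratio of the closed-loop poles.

ζ = 0.696

Forward path: (35.2 + 2.4s)·2.3/(s(s+7)). The closed-loop characteristic equation is s² + (7 + 2.3·2.4)s + 2.3·35.2 = 0.
That is s² + 12.52s + 80.96 = 0, so ω_n = 8.998 rad/s and ζ = 12.52/(2·8.998) = 0.6957.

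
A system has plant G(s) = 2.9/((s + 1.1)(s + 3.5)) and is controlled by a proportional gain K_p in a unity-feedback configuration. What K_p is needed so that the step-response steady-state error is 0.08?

K_p = 15.3

Steady-state error for a unit step on this type-0 loop is 1/(1 + K_p·G(0)).
G(0) = 0.7532. Require 1/(1 + K_p·0.7532) = 0.08, so 1 + 0.7532·K_p = 12.5.
K_p = (12.5 − 1)/0.7532 = 15.3.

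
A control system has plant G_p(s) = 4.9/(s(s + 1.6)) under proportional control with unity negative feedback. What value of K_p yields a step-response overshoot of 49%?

From %OS = 100·exp(−πζ/√(1−ζ²)) = 49%, ζ = −ln(0.49)/√(π²+ln²(0.49)) = 0.2214.
Characteristic equation s² + 1.6s + 4.9K_p = 0 gives ζ = 1.6/(2√(4.9K_p)).
Setting ζ = 0.2214: √(4.9K_p) = 1.6/(2·0.2214) = 3.613, so K_p = 13.05/4.9 = 2.66.

K_p = 2.66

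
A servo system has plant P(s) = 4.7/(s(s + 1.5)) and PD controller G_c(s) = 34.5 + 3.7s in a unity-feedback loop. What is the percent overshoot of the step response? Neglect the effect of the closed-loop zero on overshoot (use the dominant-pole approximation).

3.1%

Forward path: (34.5 + 3.7s)·4.7/(s(s+1.5)). The closed-loop characteristic equation is s² + (1.5 + 4.7·3.7)s + 4.7·34.5 = 0.
That is s² + 18.89s + 162.2 = 0, so ω_n = 12.73 rad/s and ζ = 18.89/(2·12.73) = 0.7417.
%OS = 100·exp(−πζ/√(1−ζ²)) = 3.1%.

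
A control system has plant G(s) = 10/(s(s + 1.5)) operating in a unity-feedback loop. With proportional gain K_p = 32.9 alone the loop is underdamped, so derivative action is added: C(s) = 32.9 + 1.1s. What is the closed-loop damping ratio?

Forward path: (32.9 + 1.1s)·10/(s(s+1.5)). The closed-loop characteristic equation is s² + (1.5 + 10·1.1)s + 10·32.9 = 0.
That is s² + 12.5s + 329 = 0, so ω_n = 18.14 rad/s and ζ = 12.5/(2·18.14) = 0.3446.

ζ = 0.345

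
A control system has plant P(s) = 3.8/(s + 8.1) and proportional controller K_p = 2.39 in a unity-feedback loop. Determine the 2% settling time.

T_s ≈ 0.233 s

Closed-loop transfer function: T(s) = K_p·P(s)/(1 + K_p·P(s)) = 9.082/(s + 8.1 + 9.082) = 9.082/(s + 17.18).
Time constant τ = 1/17.18 = 0.0582 s, so the 2% settling time is about 4τ = 0.233 s.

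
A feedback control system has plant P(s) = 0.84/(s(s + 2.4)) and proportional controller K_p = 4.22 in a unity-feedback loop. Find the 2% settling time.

T_s ≈ 3.33 s

From 1 + K_pP(s) = 0: s² + 2.4s + 3.545 = 0 ⇒ ω_n = 1.883, ζ = 0.6374.
2% settling time T_s ≈ 4/(ζω_n) = 4/1.2 = 3.33 s.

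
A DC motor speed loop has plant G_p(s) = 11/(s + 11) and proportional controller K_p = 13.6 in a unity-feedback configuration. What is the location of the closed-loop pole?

Closed-loop transfer function: T(s) = K_p·G_p(s)/(1 + K_p·G_p(s)) = 149.6/(s + 11 + 149.6) = 149.6/(s + 160.6).
The closed-loop pole is at s = −160.6.

s = -160.6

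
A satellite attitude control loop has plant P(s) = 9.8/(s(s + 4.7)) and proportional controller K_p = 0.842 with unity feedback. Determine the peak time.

T_p = 1.9 s

From 1 + K_pP(s) = 0: s² + 4.7s + 8.252 = 0 ⇒ ω_n = 2.873, ζ = 0.8181.
Damped frequency ω_d = ω_n√(1−ζ²) = 1.652 rad/s, so peak time T_p = π/ω_d = 1.9 s.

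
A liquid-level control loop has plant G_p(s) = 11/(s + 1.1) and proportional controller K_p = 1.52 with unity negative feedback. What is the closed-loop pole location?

Closed-loop transfer function: T(s) = K_p·G_p(s)/(1 + K_p·G_p(s)) = 16.72/(s + 1.1 + 16.72) = 16.72/(s + 17.82).
The closed-loop pole is at s = −17.82.

s = -17.82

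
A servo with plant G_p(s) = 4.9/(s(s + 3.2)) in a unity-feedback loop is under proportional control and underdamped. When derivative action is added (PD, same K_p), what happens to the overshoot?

The derivative term adds K·K_d to the s-coefficient of the characteristic equation, raising 2ζω_n while ω_n is unchanged; ζ increases, so overshoot decreases.

decrease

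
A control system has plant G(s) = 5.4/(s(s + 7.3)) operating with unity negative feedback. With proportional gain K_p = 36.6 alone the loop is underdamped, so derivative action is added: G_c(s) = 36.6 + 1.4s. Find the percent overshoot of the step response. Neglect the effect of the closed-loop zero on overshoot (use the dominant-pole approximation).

14.1%

Forward path: (36.6 + 1.4s)·5.4/(s(s+7.3)). The closed-loop characteristic equation is s² + (7.3 + 5.4·1.4)s + 5.4·36.6 = 0.
That is s² + 14.86s + 197.6 = 0, so ω_n = 14.06 rad/s and ζ = 14.86/(2·14.06) = 0.5285.
%OS = 100·exp(−πζ/√(1−ζ²)) = 14.1%.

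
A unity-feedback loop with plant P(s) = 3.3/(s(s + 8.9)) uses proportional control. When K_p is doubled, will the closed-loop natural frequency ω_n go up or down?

ω_n = √(3.3·K_p), which grows with K_p.

increase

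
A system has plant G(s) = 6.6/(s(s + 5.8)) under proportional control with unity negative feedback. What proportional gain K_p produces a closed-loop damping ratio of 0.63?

Closed-loop characteristic equation: s² + 5.8s + K_p·6.6 = 0.
So ω_n = √(6.6K_p) and 2ζω_n = 5.8, giving ζ = 5.8/(2√(6.6K_p)).
Setting ζ = 0.63: √(6.6K_p) = 5.8/(2·0.63) = 4.603, so K_p = 21.19/6.6 = 3.21.

K_p = 3.21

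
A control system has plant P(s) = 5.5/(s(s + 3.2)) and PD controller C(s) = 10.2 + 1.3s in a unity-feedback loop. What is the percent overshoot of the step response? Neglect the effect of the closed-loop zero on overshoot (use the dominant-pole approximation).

4.97%

Forward path: (10.2 + 1.3s)·5.5/(s(s+3.2)). The closed-loop characteristic equation is s² + (3.2 + 5.5·1.3)s + 5.5·10.2 = 0.
That is s² + 10.35s + 56.1 = 0, so ω_n = 7.49 rad/s and ζ = 10.35/(2·7.49) = 0.6909.
%OS = 100·exp(−πζ/√(1−ζ²)) = 4.97%.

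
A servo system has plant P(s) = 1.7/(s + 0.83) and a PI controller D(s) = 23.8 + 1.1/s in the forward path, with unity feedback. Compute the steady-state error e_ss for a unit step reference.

The open loop D(s)P(s) has a pole at the origin (type 1), so the static position error constant is infinite and e_ss = 1/(1+∞) = 0.

0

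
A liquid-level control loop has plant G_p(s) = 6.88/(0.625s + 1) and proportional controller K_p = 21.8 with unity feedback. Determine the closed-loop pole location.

s = -241.6

Closed loop: T(s) = K_p·G_p/(1+K_p·G_p) = 150/(0.625s + 1 + 150), with pole at s = −(1 + 150)/0.625 = −241.6.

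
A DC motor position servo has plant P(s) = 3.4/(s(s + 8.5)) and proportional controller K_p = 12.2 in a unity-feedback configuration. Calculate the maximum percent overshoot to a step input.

6.33%

From 1 + K_pP(s) = 0: s² + 8.5s + 41.48 = 0 ⇒ ω_n = 6.44, ζ = 0.6599.
%OS = 100·exp(−πζ/√(1−ζ²)) = 100·exp(−π·0.6599/√0.5645) = 6.33%.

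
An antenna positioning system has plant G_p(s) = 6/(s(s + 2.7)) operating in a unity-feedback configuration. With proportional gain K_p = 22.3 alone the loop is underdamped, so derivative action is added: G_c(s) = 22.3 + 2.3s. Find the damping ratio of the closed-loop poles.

Forward path: (22.3 + 2.3s)·6/(s(s+2.7)). The closed-loop characteristic equation is s² + (2.7 + 6·2.3)s + 6·22.3 = 0.
That is s² + 16.5s + 133.8 = 0, so ω_n = 11.57 rad/s and ζ = 16.5/(2·11.57) = 0.7132.

ζ = 0.713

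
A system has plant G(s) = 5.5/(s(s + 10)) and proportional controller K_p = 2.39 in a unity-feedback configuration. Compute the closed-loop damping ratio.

ζ = 1.38

With unity feedback the closed-loop characteristic equation is s² + 10s + 2.39·5.5 = s² + 10s + 13.15 = 0.
So ω_n² = 13.15 ⇒ ω_n = 3.626 rad/s, and ζ = 10/(2ω_n) = 1.38.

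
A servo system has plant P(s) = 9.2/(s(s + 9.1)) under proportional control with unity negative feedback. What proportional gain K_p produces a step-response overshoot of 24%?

K_p = 13.2

From %OS = 100·exp(−πζ/√(1−ζ²)) = 24%, ζ = −ln(0.24)/√(π²+ln²(0.24)) = 0.4136.
Characteristic equation s² + 9.1s + 9.2K_p = 0 gives ζ = 9.1/(2√(9.2K_p)).
Setting ζ = 0.4136: √(9.2K_p) = 9.1/(2·0.4136) = 11, so K_p = 121/9.2 = 13.2.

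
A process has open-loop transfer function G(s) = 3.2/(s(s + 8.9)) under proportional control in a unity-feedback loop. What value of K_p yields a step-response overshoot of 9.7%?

K_p = 17.4

From %OS = 100·exp(−πζ/√(1−ζ²)) = 9.7%, ζ = −ln(0.097)/√(π²+ln²(0.097)) = 0.5962.
Characteristic equation s² + 8.9s + 3.2K_p = 0 gives ζ = 8.9/(2√(3.2K_p)).
Setting ζ = 0.5962: √(3.2K_p) = 8.9/(2·0.5962) = 7.464, so K_p = 55.71/3.2 = 17.4.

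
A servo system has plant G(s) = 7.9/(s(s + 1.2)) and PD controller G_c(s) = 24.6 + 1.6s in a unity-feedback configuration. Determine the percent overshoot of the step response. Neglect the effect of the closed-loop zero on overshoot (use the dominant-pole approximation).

Forward path: (24.6 + 1.6s)·7.9/(s(s+1.2)). The closed-loop characteristic equation is s² + (1.2 + 7.9·1.6)s + 7.9·24.6 = 0.
That is s² + 13.84s + 194.3 = 0, so ω_n = 13.94 rad/s and ζ = 13.84/(2·13.94) = 0.4964.
%OS = 100·exp(−πζ/√(1−ζ²)) = 16.6%.

16.6%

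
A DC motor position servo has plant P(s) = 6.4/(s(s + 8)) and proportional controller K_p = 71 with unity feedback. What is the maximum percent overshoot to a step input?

The closed-loop denominator s² + 8s + 454.4 gives ω_n = √454.4 = 21.32 and ζ = 8/(2ω_n) = 0.1876.
%OS = 100·exp(−πζ/√(1−ζ²)) = 100·exp(−π·0.1876/√0.9648) = 54.9%.

54.9%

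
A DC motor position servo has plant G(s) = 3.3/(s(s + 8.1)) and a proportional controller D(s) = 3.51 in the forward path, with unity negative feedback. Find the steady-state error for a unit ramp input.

The loop has one pole at the origin (type 1). Velocity error constant K_v = lim_{s→0} s·D(s)G(s) = 3.51·3.3/8.1 = 1.43.
Steady-state error to a unit ramp: e_ss = 1/K_v = 0.699.

0.699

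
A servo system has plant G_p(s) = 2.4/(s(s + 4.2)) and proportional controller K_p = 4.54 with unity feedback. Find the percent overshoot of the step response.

The closed-loop denominator s² + 4.2s + 10.9 gives ω_n = √10.9 = 3.301 and ζ = 4.2/(2ω_n) = 0.6362.
%OS = 100·exp(−πζ/√(1−ζ²)) = 100·exp(−π·0.6362/√0.5953) = 7.5%.

7.5%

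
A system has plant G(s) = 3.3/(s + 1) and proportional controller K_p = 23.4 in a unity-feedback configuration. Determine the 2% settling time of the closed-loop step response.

Closed-loop transfer function: T(s) = K_p·G(s)/(1 + K_p·G(s)) = 77.22/(s + 1 + 77.22) = 77.22/(s + 78.22).
Time constant τ = 1/78.22 = 0.01278 s, so the 2% settling time is about 4τ = 0.0511 s.

T_s ≈ 0.0511 s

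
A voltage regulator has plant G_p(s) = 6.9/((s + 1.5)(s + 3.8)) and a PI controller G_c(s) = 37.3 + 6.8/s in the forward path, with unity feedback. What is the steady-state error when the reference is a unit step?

0

The open loop G_c(s)G_p(s) has a pole at the origin (type 1), so the static position error constant is infinite and e_ss = 1/(1+∞) = 0.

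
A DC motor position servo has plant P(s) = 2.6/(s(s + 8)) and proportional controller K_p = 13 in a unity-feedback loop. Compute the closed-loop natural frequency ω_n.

ω_n = 5.81 rad/s

With unity feedback the closed-loop characteristic equation is s² + 8s + 13·2.6 = s² + 8s + 33.8 = 0.
Matching s² + 2ζω_n s + ω_n²: ω_n = √33.8 = 5.814 rad/s and 2ζω_n = 8, so ζ = 8/(2·5.814) = 0.688.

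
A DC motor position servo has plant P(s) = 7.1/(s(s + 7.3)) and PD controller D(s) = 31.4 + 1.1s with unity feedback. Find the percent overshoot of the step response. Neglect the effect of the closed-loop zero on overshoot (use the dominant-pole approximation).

Forward path: (31.4 + 1.1s)·7.1/(s(s+7.3)). The closed-loop characteristic equation is s² + (7.3 + 7.1·1.1)s + 7.1·31.4 = 0.
That is s² + 15.11s + 222.9 = 0, so ω_n = 14.93 rad/s and ζ = 15.11/(2·14.93) = 0.506.
%OS = 100·exp(−πζ/√(1−ζ²)) = 15.8%.

15.8%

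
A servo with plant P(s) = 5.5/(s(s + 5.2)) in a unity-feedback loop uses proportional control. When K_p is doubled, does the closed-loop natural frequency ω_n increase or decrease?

ω_n = √(5.5·K_p), which grows with K_p.

increase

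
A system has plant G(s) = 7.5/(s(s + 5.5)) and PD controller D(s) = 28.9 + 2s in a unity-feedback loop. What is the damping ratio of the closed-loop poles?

Forward path: (28.9 + 2s)·7.5/(s(s+5.5)). The closed-loop characteristic equation is s² + (5.5 + 7.5·2)s + 7.5·28.9 = 0.
That is s² + 20.5s + 216.8 = 0, so ω_n = 14.72 rad/s and ζ = 20.5/(2·14.72) = 0.6962.

ζ = 0.696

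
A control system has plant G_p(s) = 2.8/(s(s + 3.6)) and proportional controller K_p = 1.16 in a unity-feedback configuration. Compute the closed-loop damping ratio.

With unity feedback the closed-loop characteristic equation is s² + 3.6s + 1.16·2.8 = s² + 3.6s + 3.248 = 0.
Matching s² + 2ζω_n s + ω_n²: ω_n = √3.248 = 1.802 rad/s and 2ζω_n = 3.6, so ζ = 3.6/(2·1.802) = 0.999.

ζ = 0.999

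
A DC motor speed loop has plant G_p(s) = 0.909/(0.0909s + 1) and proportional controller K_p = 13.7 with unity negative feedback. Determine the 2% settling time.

Closed loop: T(s) = K_p·G_p/(1+K_p·G_p) = 12.45/(0.0909s + 1 + 12.45), with pole at s = −(1 + 12.45)/0.0909 = −148.
τ = 1/148 = 0.006757 s, so 2% settling time ≈ 4τ = 0.027 s.

T_s ≈ 0.027 s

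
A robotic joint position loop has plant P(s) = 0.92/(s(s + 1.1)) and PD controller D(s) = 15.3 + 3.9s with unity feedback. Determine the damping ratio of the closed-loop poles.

Forward path: (15.3 + 3.9s)·0.92/(s(s+1.1)). The closed-loop characteristic equation is s² + (1.1 + 0.92·3.9)s + 0.92·15.3 = 0.
That is s² + 4.688s + 14.08 = 0, so ω_n = 3.752 rad/s and ζ = 4.688/(2·3.752) = 0.6248.

ζ = 0.625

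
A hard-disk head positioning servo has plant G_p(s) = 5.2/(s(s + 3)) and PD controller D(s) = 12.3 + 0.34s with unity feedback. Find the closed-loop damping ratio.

ζ = 0.298

Forward path: (12.3 + 0.34s)·5.2/(s(s+3)). The closed-loop characteristic equation is s² + (3 + 5.2·0.34)s + 5.2·12.3 = 0.
That is s² + 4.768s + 63.96 = 0, so ω_n = 7.997 rad/s and ζ = 4.768/(2·7.997) = 0.2981.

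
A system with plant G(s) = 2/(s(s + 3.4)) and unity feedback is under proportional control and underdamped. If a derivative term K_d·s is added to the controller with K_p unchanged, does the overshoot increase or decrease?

The derivative term adds K·K_d to the s-coefficient of the characteristic equation, raising 2ζω_n while ω_n is unchanged; ζ increases, so overshoot decreases.

decrease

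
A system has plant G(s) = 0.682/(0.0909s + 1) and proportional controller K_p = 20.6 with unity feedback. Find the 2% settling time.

Closed loop: T(s) = K_p·G/(1+K_p·G) = 14.05/(0.0909s + 1 + 14.05), with pole at s = −(1 + 14.05)/0.0909 = −165.6.
τ = 1/165.6 = 0.00604 s, so 2% settling time ≈ 4τ = 0.0242 s.

T_s ≈ 0.0242 s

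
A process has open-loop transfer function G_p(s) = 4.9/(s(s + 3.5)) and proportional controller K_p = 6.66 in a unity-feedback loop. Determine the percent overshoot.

Closed-loop characteristic equation: s² + 3.5s + 32.63 = 0, so ω_n = 5.713 rad/s and ζ = 3.5/(2·5.713) = 0.3063.
%OS = 100·exp(−πζ/√(1−ζ²)) = 100·exp(−π·0.3063/√0.9062) = 36.4%.

36.4%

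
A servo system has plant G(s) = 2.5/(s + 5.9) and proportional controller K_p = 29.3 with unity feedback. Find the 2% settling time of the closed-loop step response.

T_s ≈ 0.0505 s

Closed-loop transfer function: T(s) = K_p·G(s)/(1 + K_p·G(s)) = 73.25/(s + 5.9 + 73.25) = 73.25/(s + 79.15).
Time constant τ = 1/79.15 = 0.01263 s, so the 2% settling time is about 4τ = 0.0505 s.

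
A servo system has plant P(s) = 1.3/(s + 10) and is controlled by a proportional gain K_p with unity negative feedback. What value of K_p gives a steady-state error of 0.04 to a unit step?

K_p = 185

For a type-0 loop with proportional control, e_ss = 1/(1 + K_p·P(0)).
P(0) = 0.13. Require 1/(1 + K_p·0.13) = 0.04, so 1 + 0.13·K_p = 25.
K_p = (25 − 1)/0.13 = 185.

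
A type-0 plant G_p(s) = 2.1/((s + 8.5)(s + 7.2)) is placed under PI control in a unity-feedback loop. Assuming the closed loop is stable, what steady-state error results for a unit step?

0

The PI controller's integrator makes the forward path type 1, so e_ss to a step is zero.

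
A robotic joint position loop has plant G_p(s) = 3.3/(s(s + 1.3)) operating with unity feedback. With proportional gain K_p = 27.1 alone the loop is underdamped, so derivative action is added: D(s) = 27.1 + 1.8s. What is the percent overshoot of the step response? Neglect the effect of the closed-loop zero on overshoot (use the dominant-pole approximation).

Forward path: (27.1 + 1.8s)·3.3/(s(s+1.3)). The closed-loop characteristic equation is s² + (1.3 + 3.3·1.8)s + 3.3·27.1 = 0.
That is s² + 7.24s + 89.43 = 0, so ω_n = 9.457 rad/s and ζ = 7.24/(2·9.457) = 0.3828.
%OS = 100·exp(−πζ/√(1−ζ²)) = 27.2%.

27.2%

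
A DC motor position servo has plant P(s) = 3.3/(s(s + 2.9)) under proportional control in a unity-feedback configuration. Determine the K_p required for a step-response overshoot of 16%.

From %OS = 100·exp(−πζ/√(1−ζ²)) = 16%, ζ = −ln(0.16)/√(π²+ln²(0.16)) = 0.5039.
Characteristic equation s² + 2.9s + 3.3K_p = 0 gives ζ = 2.9/(2√(3.3K_p)).
Setting ζ = 0.5039: √(3.3K_p) = 2.9/(2·0.5039) = 2.878, so K_p = 8.281/3.3 = 2.51.

K_p = 2.51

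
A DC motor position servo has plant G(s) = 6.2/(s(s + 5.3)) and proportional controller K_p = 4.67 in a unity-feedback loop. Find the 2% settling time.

The closed-loop denominator s² + 5.3s + 28.95 gives ω_n = √28.95 = 5.381 and ζ = 5.3/(2ω_n) = 0.4925.
2% settling time T_s ≈ 4/(ζω_n) = 4/2.65 = 1.51 s.

T_s ≈ 1.51 s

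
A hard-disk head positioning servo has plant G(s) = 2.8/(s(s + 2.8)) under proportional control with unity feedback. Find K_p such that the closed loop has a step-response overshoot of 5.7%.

From %OS = 100·exp(−πζ/√(1−ζ²)) = 5.7%, ζ = −ln(0.057)/√(π²+ln²(0.057)) = 0.6738.
Characteristic equation s² + 2.8s + 2.8K_p = 0 gives ζ = 2.8/(2√(2.8K_p)).
Setting ζ = 0.6738: √(2.8K_p) = 2.8/(2·0.6738) = 2.078, so K_p = 4.317/2.8 = 1.54.

K_p = 1.54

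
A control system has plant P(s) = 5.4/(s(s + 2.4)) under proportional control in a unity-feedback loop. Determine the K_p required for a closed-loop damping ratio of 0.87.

Closed-loop characteristic equation: s² + 2.4s + K_p·5.4 = 0.
So ω_n = √(5.4K_p) and 2ζω_n = 2.4, giving ζ = 2.4/(2√(5.4K_p)).
Setting ζ = 0.87: √(5.4K_p) = 2.4/(2·0.87) = 1.379, so K_p = 1.902/5.4 = 0.352.

K_p = 0.352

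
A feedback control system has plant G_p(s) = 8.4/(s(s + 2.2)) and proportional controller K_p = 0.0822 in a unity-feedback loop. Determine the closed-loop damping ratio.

ζ = 1.32

The closed-loop denominator is s(s+2.2) + 0.0822·8.4 = s² + 2.2s + 0.6905.
So ω_n² = 0.6905 ⇒ ω_n = 0.831 rad/s, and ζ = 2.2/(2ω_n) = 1.32.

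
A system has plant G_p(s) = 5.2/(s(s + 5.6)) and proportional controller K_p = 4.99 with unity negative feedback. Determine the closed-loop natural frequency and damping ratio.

ω_n = 5.09 rad/s, ζ = 0.55

With unity feedback the closed-loop characteristic equation is s² + 5.6s + 4.99·5.2 = s² + 5.6s + 25.95 = 0.
Matching s² + 2ζω_n s + ω_n²: ω_n = √25.95 = 5.094 rad/s and 2ζω_n = 5.6, so ζ = 5.6/(2·5.094) = 0.55.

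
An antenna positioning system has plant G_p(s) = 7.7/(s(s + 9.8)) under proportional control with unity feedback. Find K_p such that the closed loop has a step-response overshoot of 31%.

K_p = 25.6

From %OS = 100·exp(−πζ/√(1−ζ²)) = 31%, ζ = −ln(0.31)/√(π²+ln²(0.31)) = 0.3493.
Characteristic equation s² + 9.8s + 7.7K_p = 0 gives ζ = 9.8/(2√(7.7K_p)).
Setting ζ = 0.3493: √(7.7K_p) = 9.8/(2·0.3493) = 14.03, so K_p = 196.8/7.7 = 25.6.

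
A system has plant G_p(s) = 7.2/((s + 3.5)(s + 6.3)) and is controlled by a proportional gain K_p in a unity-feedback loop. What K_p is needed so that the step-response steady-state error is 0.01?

K_p = 303

Steady-state error for a unit step on this type-0 loop is 1/(1 + K_p·G_p(0)).
G_p(0) = 0.3265. Require 1/(1 + K_p·0.3265) = 0.01, so 1 + 0.3265·K_p = 100.
K_p = (100 − 1)/0.3265 = 303.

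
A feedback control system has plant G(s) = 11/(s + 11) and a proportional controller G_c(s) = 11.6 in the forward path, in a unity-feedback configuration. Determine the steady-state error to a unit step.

0.0794

The loop is type 0. Static position error constant K_pos = G_c(0)·G(0) = 11.6·1 = 11.6.
Steady-state error to a unit step: e_ss = 1/(1+K_pos) = 1/12.6 = 0.0794.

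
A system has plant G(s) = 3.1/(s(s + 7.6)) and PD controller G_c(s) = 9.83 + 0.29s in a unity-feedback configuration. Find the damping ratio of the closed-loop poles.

ζ = 0.77

Forward path: (9.83 + 0.29s)·3.1/(s(s+7.6)). The closed-loop characteristic equation is s² + (7.6 + 3.1·0.29)s + 3.1·9.83 = 0.
That is s² + 8.499s + 30.47 = 0, so ω_n = 5.52 rad/s and ζ = 8.499/(2·5.52) = 0.7698.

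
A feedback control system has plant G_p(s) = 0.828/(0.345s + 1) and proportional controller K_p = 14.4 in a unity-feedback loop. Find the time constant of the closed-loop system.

τ = 0.0267 s

Closed loop: T(s) = K_p·G_p/(1+K_p·G_p) = 11.92/(0.345s + 1 + 11.92), with pole at s = −(1 + 11.92)/0.345 = −37.46.
Closed-loop time constant τ = 1/37.46 = 0.0267 s.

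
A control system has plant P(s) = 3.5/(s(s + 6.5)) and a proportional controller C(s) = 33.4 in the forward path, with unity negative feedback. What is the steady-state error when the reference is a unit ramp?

0.0556

The loop has one pole at the origin (type 1). Velocity error constant K_v = lim_{s→0} s·C(s)P(s) = 33.4·3.5/6.5 = 17.98.
Steady-state error to a unit ramp: e_ss = 1/K_v = 0.0556.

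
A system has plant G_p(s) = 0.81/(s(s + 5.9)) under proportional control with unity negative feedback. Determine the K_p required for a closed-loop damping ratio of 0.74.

Closed-loop characteristic equation: s² + 5.9s + K_p·0.81 = 0.
So ω_n = √(0.81K_p) and 2ζω_n = 5.9, giving ζ = 5.9/(2√(0.81K_p)).
Setting ζ = 0.74: √(0.81K_p) = 5.9/(2·0.74) = 3.986, so K_p = 15.89/0.81 = 19.6.

K_p = 19.6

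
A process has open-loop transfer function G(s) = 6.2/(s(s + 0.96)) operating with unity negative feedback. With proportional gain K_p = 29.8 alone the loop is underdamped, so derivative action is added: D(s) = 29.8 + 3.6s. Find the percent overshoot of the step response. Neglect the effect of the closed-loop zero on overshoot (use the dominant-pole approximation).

0.546%

Forward path: (29.8 + 3.6s)·6.2/(s(s+0.96)). The closed-loop characteristic equation is s² + (0.96 + 6.2·3.6)s + 6.2·29.8 = 0.
That is s² + 23.28s + 184.8 = 0, so ω_n = 13.59 rad/s and ζ = 23.28/(2·13.59) = 0.8563.
%OS = 100·exp(−πζ/√(1−ζ²)) = 0.546%.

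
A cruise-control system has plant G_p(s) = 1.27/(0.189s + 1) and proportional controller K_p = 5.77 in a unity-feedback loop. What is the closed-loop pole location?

Closed loop: T(s) = K_p·G_p/(1+K_p·G_p) = 7.328/(0.189s + 1 + 7.328), with pole at s = −(1 + 7.328)/0.189 = −44.06.

s = -44.06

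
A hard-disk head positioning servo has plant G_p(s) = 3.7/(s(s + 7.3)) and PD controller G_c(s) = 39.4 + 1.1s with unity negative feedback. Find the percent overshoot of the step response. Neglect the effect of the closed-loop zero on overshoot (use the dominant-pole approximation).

18.7%

Forward path: (39.4 + 1.1s)·3.7/(s(s+7.3)). The closed-loop characteristic equation is s² + (7.3 + 3.7·1.1)s + 3.7·39.4 = 0.
That is s² + 11.37s + 145.8 = 0, so ω_n = 12.07 rad/s and ζ = 11.37/(2·12.07) = 0.4708.
%OS = 100·exp(−πζ/√(1−ζ²)) = 18.7%.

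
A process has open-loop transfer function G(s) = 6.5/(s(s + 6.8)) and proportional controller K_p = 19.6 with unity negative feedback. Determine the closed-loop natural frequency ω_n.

The closed-loop denominator is s(s+6.8) + 19.6·6.5 = s² + 6.8s + 127.4.
Matching s² + 2ζω_n s + ω_n²: ω_n = √127.4 = 11.29 rad/s and 2ζω_n = 6.8, so ζ = 6.8/(2·11.29) = 0.301.

ω_n = 11.3 rad/s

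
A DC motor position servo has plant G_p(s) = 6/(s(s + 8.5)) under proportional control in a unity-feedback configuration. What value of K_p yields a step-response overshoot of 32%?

From %OS = 100·exp(−πζ/√(1−ζ²)) = 32%, ζ = −ln(0.32)/√(π²+ln²(0.32)) = 0.341.
Characteristic equation s² + 8.5s + 6K_p = 0 gives ζ = 8.5/(2√(6K_p)).
Setting ζ = 0.341: √(6K_p) = 8.5/(2·0.341) = 12.46, so K_p = 155.4/6 = 25.9.

K_p = 25.9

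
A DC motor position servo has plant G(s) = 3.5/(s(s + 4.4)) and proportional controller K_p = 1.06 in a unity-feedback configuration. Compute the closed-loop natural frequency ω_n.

1 + K_p·G(s) = 0 gives s² + 4.4s + 3.71 = 0.
Matching s² + 2ζω_n s + ω_n²: ω_n = √3.71 = 1.926 rad/s and 2ζω_n = 4.4, so ζ = 4.4/(2·1.926) = 1.14.

ω_n = 1.93 rad/s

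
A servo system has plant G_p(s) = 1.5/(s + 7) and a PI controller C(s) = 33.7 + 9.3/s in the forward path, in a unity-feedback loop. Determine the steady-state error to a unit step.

The open loop C(s)G_p(s) has a pole at the origin (type 1), so the static position error constant is infinite and e_ss = 1/(1+∞) = 0.

0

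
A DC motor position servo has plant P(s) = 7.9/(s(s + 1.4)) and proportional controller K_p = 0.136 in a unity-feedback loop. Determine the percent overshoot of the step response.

Closed-loop characteristic equation: s² + 1.4s + 1.074 = 0, so ω_n = 1.037 rad/s and ζ = 1.4/(2·1.037) = 0.6753.
%OS = 100·exp(−πζ/√(1−ζ²)) = 100·exp(−π·0.6753/√0.5439) = 5.63%.

5.63%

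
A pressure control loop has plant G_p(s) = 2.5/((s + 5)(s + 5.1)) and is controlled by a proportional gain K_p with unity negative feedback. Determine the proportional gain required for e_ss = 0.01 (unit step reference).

K_p = 1010

The loop is type 0, so e_ss(step) = 1/(1 + K_pos) with K_pos = K_p·G_p(0).
G_p(0) = 0.09804. Require 1/(1 + K_p·0.09804) = 0.01, so 1 + 0.09804·K_p = 100.
K_p = (100 − 1)/0.09804 = 1010.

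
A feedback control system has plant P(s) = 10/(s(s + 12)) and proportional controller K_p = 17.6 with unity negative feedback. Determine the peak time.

From 1 + K_pP(s) = 0: s² + 12s + 176 = 0 ⇒ ω_n = 13.27, ζ = 0.4523.
Damped frequency ω_d = ω_n√(1−ζ²) = 11.83 rad/s, so peak time T_p = π/ω_d = 0.266 s.

T_p = 0.266 s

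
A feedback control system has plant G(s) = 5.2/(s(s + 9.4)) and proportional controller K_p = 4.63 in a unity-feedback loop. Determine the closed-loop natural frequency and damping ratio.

1 + K_p·G(s) = 0 gives s² + 9.4s + 24.08 = 0.
So ω_n² = 24.08 ⇒ ω_n = 4.907 rad/s, and ζ = 9.4/(2ω_n) = 0.958.

ω_n = 4.91 rad/s, ζ = 0.958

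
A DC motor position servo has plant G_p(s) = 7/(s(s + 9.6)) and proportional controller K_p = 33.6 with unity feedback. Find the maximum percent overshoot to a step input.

35.5%

Closed-loop characteristic equation: s² + 9.6s + 235.2 = 0, so ω_n = 15.34 rad/s and ζ = 9.6/(2·15.34) = 0.313.
%OS = 100·exp(−πζ/√(1−ζ²)) = 100·exp(−π·0.313/√0.902) = 35.5%.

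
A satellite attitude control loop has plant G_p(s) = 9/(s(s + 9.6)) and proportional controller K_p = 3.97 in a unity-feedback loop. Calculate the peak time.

From 1 + K_pG_p(s) = 0: s² + 9.6s + 35.73 = 0 ⇒ ω_n = 5.977, ζ = 0.803.
Damped frequency ω_d = ω_n√(1−ζ²) = 3.562 rad/s, so peak time T_p = π/ω_d = 0.882 s.

T_p = 0.882 s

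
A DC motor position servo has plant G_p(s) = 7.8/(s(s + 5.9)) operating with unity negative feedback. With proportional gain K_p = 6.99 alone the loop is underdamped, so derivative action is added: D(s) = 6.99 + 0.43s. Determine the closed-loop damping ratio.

Forward path: (6.99 + 0.43s)·7.8/(s(s+5.9)). The closed-loop characteristic equation is s² + (5.9 + 7.8·0.43)s + 7.8·6.99 = 0.
That is s² + 9.254s + 54.52 = 0, so ω_n = 7.384 rad/s and ζ = 9.254/(2·7.384) = 0.6266.

ζ = 0.627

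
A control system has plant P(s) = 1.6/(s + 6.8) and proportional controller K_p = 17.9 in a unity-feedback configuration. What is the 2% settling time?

Closed-loop transfer function: T(s) = K_p·P(s)/(1 + K_p·P(s)) = 28.64/(s + 6.8 + 28.64) = 28.64/(s + 35.44).
Time constant τ = 1/35.44 = 0.02822 s, so the 2% settling time is about 4τ = 0.113 s.

T_s ≈ 0.113 s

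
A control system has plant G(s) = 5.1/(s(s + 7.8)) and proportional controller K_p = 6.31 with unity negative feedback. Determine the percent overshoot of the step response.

The closed-loop denominator s² + 7.8s + 32.18 gives ω_n = √32.18 = 5.673 and ζ = 7.8/(2ω_n) = 0.6875.
%OS = 100·exp(−πζ/√(1−ζ²)) = 100·exp(−π·0.6875/√0.5274) = 5.11%.

5.11%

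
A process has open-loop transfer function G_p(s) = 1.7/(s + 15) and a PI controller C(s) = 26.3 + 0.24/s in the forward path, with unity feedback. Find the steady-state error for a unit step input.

The open loop C(s)G_p(s) has a pole at the origin (type 1), so the static position error constant is infinite and e_ss = 1/(1+∞) = 0.

0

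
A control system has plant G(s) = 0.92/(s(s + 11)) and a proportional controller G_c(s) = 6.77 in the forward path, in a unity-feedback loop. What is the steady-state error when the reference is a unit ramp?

1.77

The loop has one pole at the origin (type 1). Velocity error constant K_v = lim_{s→0} s·G_c(s)G(s) = 6.77·0.92/11 = 0.5662.
Steady-state error to a unit ramp: e_ss = 1/K_v = 1.77.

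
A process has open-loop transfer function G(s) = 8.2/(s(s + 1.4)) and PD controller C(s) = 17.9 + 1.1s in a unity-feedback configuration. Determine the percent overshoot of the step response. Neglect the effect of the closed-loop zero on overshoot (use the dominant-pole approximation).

22.4%

Forward path: (17.9 + 1.1s)·8.2/(s(s+1.4)). The closed-loop characteristic equation is s² + (1.4 + 8.2·1.1)s + 8.2·17.9 = 0.
That is s² + 10.42s + 146.8 = 0, so ω_n = 12.12 rad/s and ζ = 10.42/(2·12.12) = 0.43.
%OS = 100·exp(−πζ/√(1−ζ²)) = 22.4%.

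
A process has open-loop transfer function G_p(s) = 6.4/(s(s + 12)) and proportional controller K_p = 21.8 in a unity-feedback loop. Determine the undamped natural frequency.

ω_n = 11.8 rad/s

The closed-loop denominator is s(s+12) + 21.8·6.4 = s² + 12s + 139.5.
Matching s² + 2ζω_n s + ω_n²: ω_n = √139.5 = 11.81 rad/s and 2ζω_n = 12, so ζ = 12/(2·11.81) = 0.508.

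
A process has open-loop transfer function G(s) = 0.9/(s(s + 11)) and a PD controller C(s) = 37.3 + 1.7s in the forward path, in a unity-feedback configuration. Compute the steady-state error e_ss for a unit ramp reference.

0.328

The loop has one pole at the origin (type 1). Velocity error constant K_v = lim_{s→0} s·C(s)G(s) = 37.3·0.9/11 = 3.052.
Steady-state error to a unit ramp: e_ss = 1/K_v = 0.328.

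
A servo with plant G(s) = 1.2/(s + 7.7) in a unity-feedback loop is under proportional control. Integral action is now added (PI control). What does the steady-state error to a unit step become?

The integrator makes K_pos = lim_{s→0} C(s)G(s) infinite, so e_ss = 1/(1+K_pos) = 0.

0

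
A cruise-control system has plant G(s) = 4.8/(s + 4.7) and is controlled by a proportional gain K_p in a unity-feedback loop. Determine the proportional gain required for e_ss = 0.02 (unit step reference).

For a type-0 loop with proportional control, e_ss = 1/(1 + K_p·G(0)).
G(0) = 1.021. Require 1/(1 + K_p·1.021) = 0.02, so 1 + 1.021·K_p = 50.
K_p = (50 − 1)/1.021 = 48.

K_p = 48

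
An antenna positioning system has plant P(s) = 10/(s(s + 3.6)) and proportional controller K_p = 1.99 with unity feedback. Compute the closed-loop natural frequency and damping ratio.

With unity feedback the closed-loop characteristic equation is s² + 3.6s + 1.99·10 = s² + 3.6s + 19.9 = 0.
Matching s² + 2ζω_n s + ω_n²: ω_n = √19.9 = 4.461 rad/s and 2ζω_n = 3.6, so ζ = 3.6/(2·4.461) = 0.404.

ω_n = 4.46 rad/s, ζ = 0.404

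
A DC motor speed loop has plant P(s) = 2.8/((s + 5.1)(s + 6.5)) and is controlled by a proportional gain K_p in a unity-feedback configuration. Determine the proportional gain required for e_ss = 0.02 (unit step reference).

Steady-state error for a unit step on this type-0 loop is 1/(1 + K_p·P(0)).
P(0) = 0.08446. Require 1/(1 + K_p·0.08446) = 0.02, so 1 + 0.08446·K_p = 50.
K_p = (50 − 1)/0.08446 = 580.

K_p = 580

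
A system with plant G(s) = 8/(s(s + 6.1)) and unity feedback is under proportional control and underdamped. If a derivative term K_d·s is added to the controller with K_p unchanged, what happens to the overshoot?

decrease

The derivative term adds K·K_d to the s-coefficient of the characteristic equation, raising 2ζω_n while ω_n is unchanged; ζ increases, so overshoot decreases.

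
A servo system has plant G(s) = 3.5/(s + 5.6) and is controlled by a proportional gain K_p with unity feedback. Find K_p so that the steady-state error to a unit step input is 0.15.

For a type-0 loop with proportional control, e_ss = 1/(1 + K_p·G(0)).
G(0) = 0.625. Require 1/(1 + K_p·0.625) = 0.15, so 1 + 0.625·K_p = 6.667.
K_p = (6.667 − 1)/0.625 = 9.07.

K_p = 9.07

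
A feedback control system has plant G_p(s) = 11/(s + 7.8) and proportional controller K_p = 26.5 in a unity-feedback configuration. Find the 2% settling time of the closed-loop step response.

T_s ≈ 0.0134 s

Closed-loop transfer function: T(s) = K_p·G_p(s)/(1 + K_p·G_p(s)) = 291.5/(s + 7.8 + 291.5) = 291.5/(s + 299.3).
Time constant τ = 1/299.3 = 0.003341 s, so the 2% settling time is about 4τ = 0.0134 s.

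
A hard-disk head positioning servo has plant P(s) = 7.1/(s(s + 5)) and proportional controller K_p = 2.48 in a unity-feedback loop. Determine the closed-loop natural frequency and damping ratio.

The closed-loop denominator is s(s+5) + 2.48·7.1 = s² + 5s + 17.61.
So ω_n² = 17.61 ⇒ ω_n = 4.196 rad/s, and ζ = 5/(2ω_n) = 0.596.

ω_n = 4.2 rad/s, ζ = 0.596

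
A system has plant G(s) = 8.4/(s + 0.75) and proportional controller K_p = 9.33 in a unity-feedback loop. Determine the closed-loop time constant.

τ = 0.0126 s

Closed-loop transfer function: T(s) = K_p·G(s)/(1 + K_p·G(s)) = 78.37/(s + 0.75 + 78.37) = 78.37/(s + 79.12).
Time constant τ = 1/79.12 = 0.0126 s.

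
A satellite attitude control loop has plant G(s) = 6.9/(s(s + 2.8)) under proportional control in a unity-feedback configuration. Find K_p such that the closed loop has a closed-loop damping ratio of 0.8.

Closed-loop characteristic equation: s² + 2.8s + K_p·6.9 = 0.
So ω_n = √(6.9K_p) and 2ζω_n = 2.8, giving ζ = 2.8/(2√(6.9K_p)).
Setting ζ = 0.8: √(6.9K_p) = 2.8/(2·0.8) = 1.75, so K_p = 3.062/6.9 = 0.444.

K_p = 0.444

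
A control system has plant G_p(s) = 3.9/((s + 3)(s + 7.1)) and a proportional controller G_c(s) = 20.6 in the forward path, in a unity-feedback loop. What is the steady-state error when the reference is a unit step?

0.21

The loop is type 0. Static position error constant K_pos = G_c(0)·G_p(0) = 20.6·0.1831 = 3.772.
Steady-state error to a unit step: e_ss = 1/(1+K_pos) = 1/4.772 = 0.21.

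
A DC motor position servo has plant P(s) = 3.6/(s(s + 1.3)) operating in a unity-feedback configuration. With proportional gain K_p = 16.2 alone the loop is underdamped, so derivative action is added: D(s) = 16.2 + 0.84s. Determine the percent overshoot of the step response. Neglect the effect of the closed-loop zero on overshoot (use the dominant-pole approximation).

Forward path: (16.2 + 0.84s)·3.6/(s(s+1.3)). The closed-loop characteristic equation is s² + (1.3 + 3.6·0.84)s + 3.6·16.2 = 0.
That is s² + 4.324s + 58.32 = 0, so ω_n = 7.637 rad/s and ζ = 4.324/(2·7.637) = 0.2831.
%OS = 100·exp(−πζ/√(1−ζ²)) = 39.6%.

39.6%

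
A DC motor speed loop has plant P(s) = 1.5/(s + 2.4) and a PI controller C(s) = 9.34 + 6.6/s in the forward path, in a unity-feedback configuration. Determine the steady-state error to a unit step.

The open loop C(s)P(s) has a pole at the origin (type 1), so the static position error constant is infinite and e_ss = 1/(1+∞) = 0.

0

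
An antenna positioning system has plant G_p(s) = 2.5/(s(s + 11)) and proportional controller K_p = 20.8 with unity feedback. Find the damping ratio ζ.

ζ = 0.763

With unity feedback the closed-loop characteristic equation is s² + 11s + 20.8·2.5 = s² + 11s + 52 = 0.
So ω_n² = 52 ⇒ ω_n = 7.211 rad/s, and ζ = 11/(2ω_n) = 0.763.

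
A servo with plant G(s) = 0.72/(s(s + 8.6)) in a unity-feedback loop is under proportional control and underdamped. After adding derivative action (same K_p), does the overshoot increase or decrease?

decrease

The derivative term adds K·K_d to the s-coefficient of the characteristic equation, raising 2ζω_n while ω_n is unchanged; ζ increases, so overshoot decreases.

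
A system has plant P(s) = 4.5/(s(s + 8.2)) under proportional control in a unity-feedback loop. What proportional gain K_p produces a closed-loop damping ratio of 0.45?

Closed-loop characteristic equation: s² + 8.2s + K_p·4.5 = 0.
So ω_n = √(4.5K_p) and 2ζω_n = 8.2, giving ζ = 8.2/(2√(4.5K_p)).
Setting ζ = 0.45: √(4.5K_p) = 8.2/(2·0.45) = 9.111, so K_p = 83.01/4.5 = 18.4.

K_p = 18.4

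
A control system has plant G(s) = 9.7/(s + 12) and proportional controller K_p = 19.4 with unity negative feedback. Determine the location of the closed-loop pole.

Closed-loop transfer function: T(s) = K_p·G(s)/(1 + K_p·G(s)) = 188.2/(s + 12 + 188.2) = 188.2/(s + 200.2).
The closed-loop pole is at s = −200.2.

s = -200.2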